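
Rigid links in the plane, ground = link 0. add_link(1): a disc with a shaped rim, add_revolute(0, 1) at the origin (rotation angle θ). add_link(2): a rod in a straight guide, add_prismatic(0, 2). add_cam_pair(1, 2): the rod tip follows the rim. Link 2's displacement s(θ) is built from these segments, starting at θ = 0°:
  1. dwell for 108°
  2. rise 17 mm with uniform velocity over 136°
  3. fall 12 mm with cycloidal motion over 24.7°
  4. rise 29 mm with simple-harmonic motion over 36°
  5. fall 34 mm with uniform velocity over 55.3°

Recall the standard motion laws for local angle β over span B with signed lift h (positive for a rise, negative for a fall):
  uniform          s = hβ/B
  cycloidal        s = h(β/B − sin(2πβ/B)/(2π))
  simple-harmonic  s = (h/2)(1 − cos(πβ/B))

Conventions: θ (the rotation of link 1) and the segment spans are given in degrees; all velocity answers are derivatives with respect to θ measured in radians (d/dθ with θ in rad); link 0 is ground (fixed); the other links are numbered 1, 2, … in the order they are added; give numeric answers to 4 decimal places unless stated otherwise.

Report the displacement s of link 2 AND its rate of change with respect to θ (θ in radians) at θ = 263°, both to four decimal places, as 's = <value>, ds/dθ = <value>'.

segment 1 (0° to 108°, dwell): s unchanged at 0.0000
segment 2 (108° to 244°, uniform, h = 17) is passed completely: s = 0.0000 + (17) = 17.0000
θ = 263° falls in segment 3 (244° to 268.7°, cycloidal, h = -12): β = 263 − 244 = 19°, B = 24.7°; Δs = -12·(0.7692 − sin(2π·0.7692)/(2π)) = -11.1267; s = 17.0000 − 11.1267 = 5.8733
velocity in seg [244°–268.7°] (cycloidal), θ in radians: β = 19° = 0.3316 rad, B = 24.7° = 0.4311 rad; ds/dθ = (h/B)(1 − cos(2πβ/B)) = ((-12)/0.4311)(1 − cos(2π·0.7692)) = -24.480746 mm/rad

s = 5.8733, ds/dθ = -24.4807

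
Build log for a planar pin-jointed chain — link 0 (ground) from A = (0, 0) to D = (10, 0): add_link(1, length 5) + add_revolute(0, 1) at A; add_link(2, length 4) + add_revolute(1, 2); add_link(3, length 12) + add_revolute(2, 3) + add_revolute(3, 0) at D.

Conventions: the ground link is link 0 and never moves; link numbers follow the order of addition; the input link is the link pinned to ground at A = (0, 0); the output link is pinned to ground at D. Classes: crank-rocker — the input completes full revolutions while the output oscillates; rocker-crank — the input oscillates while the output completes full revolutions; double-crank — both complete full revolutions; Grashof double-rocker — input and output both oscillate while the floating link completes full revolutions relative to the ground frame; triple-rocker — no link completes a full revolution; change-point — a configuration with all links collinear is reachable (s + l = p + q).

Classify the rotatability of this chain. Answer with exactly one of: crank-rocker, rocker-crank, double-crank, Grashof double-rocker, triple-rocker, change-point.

lengths: ground=10, input=5, coupler=4, output=12
sorted: s=4 (shortest), l=12 (longest), p+q=15
s + l = 16 vs p + q = 15
s + l > p + q → non-Grashof → no link fully rotates → triple-rocker

triple-rocker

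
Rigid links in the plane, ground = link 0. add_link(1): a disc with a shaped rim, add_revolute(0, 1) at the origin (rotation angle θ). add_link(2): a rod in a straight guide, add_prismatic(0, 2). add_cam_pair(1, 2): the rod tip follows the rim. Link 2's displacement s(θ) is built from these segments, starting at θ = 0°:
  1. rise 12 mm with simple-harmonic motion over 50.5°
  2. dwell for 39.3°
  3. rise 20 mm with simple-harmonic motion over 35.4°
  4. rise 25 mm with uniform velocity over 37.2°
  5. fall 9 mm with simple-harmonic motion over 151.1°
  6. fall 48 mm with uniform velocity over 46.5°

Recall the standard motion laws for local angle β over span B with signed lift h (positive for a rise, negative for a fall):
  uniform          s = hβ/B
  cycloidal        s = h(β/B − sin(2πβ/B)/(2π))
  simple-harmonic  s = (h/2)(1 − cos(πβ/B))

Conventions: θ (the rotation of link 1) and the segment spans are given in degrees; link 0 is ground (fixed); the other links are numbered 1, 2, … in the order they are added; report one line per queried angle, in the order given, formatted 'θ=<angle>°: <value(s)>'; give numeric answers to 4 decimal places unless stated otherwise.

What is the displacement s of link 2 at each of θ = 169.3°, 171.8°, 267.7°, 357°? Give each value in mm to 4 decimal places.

segment 1 (0° to 50.5°, simple-harmonic, h = 12) is passed completely: s = 0.0000 + (12) = 12.0000
segment 2 (50.5° to 89.8°, dwell): s unchanged at 12.0000
segment 3 (89.8° to 125.2°, simple-harmonic, h = 20) is passed completely: s = 12.0000 + (20) = 32.0000
segment 4 (125.2° to 162.4°, uniform, h = 25) is passed completely: s = 32.0000 + (25) = 57.0000
θ = 169.3° falls in segment 5 (162.4° to 313.5°, simple-harmonic, h = -9): β = 169.3 − 162.4 = 6.9°, B = 151.1°; Δs = -9/2·(1 − cos(π·0.0457)) = -0.0462; s = 57.0000 − 0.0462 = 56.9538
θ = 171.8° falls in segment 5 (162.4° to 313.5°, simple-harmonic, h = -9): β = 171.8 − 162.4 = 9.4°, B = 151.1°; Δs = -9/2·(1 − cos(π·0.0622)) = -0.0857; s = 57.0000 − 0.0857 = 56.9143
θ = 267.7° falls in segment 5 (162.4° to 313.5°, simple-harmonic, h = -9): β = 267.7 − 162.4 = 105.3°, B = 151.1°; Δs = -9/2·(1 − cos(π·0.6969)) = -7.1093; s = 57.0000 − 7.1093 = 49.8907
segment 5 (162.4° to 313.5°, simple-harmonic, h = -9) is passed completely: s = 57.0000 + (-9) = 48.0000
θ = 357° falls in segment 6 (313.5° to 360°, uniform, h = -48): β = 357 − 313.5 = 43.5°, B = 46.5°; Δs = -48·43.5/46.5 = -44.9032; s = 48.0000 − 44.9032 = 3.0968

θ=169.3°: 56.9538
θ=171.8°: 56.9143
θ=267.7°: 49.8907
θ=357°: 3.0968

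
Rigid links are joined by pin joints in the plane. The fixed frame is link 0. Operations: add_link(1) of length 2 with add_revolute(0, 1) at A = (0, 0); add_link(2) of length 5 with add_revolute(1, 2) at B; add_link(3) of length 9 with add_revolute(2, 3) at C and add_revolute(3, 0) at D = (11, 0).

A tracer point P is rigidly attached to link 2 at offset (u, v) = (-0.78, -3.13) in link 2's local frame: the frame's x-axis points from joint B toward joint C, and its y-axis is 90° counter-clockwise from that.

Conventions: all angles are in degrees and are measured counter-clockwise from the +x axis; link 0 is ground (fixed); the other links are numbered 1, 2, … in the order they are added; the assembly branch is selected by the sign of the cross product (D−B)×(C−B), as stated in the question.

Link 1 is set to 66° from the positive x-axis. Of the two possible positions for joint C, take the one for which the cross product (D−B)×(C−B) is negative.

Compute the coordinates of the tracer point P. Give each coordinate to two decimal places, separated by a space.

A=(0,0), D=(11.00,0)
B = A + 2.00·(cos66°, sin66°) = (0.8135, 1.8271)
|BD| = 10.3491
circle(B,5.00) ∩ circle(D,9.00): a=2.4690, h=4.3479
  candidates: C₊=(4.0113,5.6708) cross=44.997; C₋=(2.4761,-2.8884) cross=-44.997
  branch - wants cross < 0 → take C=(2.4761,-2.8884) (cross=-44.997)
ex = (C−B)/|BC| = (0.3325,-0.9431); ey = (0.9431,0.3325)
P = B + -0.78·ex + -3.13·ey = (-2.3978,1.5219)

-2.40 1.52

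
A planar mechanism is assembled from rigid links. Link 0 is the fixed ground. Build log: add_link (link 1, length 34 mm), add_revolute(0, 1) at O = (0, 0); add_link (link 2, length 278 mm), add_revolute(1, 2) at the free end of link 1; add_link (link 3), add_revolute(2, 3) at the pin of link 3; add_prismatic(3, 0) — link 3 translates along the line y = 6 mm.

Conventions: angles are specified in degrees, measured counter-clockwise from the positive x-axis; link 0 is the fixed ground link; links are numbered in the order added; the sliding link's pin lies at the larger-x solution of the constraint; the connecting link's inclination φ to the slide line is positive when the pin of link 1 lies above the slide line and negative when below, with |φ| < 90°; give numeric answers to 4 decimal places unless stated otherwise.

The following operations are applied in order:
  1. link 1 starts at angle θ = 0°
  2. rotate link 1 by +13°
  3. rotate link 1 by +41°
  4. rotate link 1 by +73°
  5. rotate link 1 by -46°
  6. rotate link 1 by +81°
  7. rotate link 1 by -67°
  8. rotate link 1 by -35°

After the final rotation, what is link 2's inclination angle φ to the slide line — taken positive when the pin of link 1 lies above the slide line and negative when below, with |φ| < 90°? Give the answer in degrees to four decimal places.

geometry: r = 34 mm, L = 278 mm, e = 6 mm; θ starts at 0°
rotate link 1 by +13°: θ ← 0° +13° = 13°
rotate link 1 by +41°: θ ← 13° +41° = 54°
rotate link 1 by +73°: θ ← 54° +73° = 127°
rotate link 1 by -46°: θ ← 127° -46° = 81°
rotate link 1 by +81°: θ ← 81° +81° = 162°
rotate link 1 by -67°: θ ← 162° -67° = 95°
rotate link 1 by -35°: θ ← 95° -35° = 60°
h = r sin θ − e = 29.444864 − 6 = 23.444864
sin φ = h / L = 23.444864 / 278 = 0.08433404
φ = arcsin(0.08433404) = 4.837731°

4.8377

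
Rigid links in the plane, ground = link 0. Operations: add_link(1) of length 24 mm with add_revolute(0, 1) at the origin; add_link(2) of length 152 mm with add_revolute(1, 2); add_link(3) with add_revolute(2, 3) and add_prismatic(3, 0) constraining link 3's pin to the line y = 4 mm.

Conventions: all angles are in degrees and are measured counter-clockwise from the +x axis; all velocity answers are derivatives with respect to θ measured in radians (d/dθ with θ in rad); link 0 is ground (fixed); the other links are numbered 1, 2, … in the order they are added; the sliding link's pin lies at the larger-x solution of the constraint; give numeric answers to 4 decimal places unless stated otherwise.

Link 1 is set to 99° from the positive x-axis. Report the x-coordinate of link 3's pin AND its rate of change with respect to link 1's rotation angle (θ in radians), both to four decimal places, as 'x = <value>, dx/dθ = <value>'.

geometry: r = 24 mm, L = 152 mm, e = 4 mm
crank pin P = (r cos θ, r sin θ) = (-3.754427, 23.704520)
h = r sin θ − e = 23.704520 − 4 = 19.704520
x = r cos θ + √(L² − h²) = -3.754427 + 150.717391 = 146.962964
dx/dθ = −r sin θ − h·r cos θ/√(L² − h²) (θ in radians; h = 19.704520) = -23.213673

x = 146.9630, dx/dθ = -23.2137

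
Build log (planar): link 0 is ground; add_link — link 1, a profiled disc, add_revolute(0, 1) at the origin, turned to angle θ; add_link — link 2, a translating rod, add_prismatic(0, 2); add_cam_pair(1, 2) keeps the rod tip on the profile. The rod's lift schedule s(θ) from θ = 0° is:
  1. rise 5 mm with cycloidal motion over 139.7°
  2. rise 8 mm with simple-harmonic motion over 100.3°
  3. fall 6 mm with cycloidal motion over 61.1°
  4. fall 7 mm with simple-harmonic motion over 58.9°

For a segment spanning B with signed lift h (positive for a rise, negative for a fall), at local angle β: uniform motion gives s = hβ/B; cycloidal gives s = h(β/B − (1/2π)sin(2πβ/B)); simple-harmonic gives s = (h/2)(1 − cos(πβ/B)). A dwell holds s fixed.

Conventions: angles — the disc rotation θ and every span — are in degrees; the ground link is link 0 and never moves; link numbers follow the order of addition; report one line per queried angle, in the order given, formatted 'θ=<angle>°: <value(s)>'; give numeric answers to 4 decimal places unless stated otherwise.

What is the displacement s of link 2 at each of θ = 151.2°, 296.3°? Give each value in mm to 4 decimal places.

seg 1 [0°–139.7°] cycloidal, h=5: full span → s += 5 → s = 5.0000
seg 2 [139.7°–240°] simple-harmonic, h=8: θ=151.2° here. β=11.5, B=100.3. 8/2·(1 − cos(π·0.1147)) = 0.2567 → s = 5.2567
seg 2 [139.7°–240°] simple-harmonic, h=8: full span → s += 8 → s = 13.0000
seg 3 [240°–301.1°] cycloidal, h=-6: θ=296.3° here. β=56.3, B=61.1. -6·(0.9214 − sin(2π·0.9214)/(2π)) = -5.9811 → s = 7.0189

θ=151.2°: 5.2567
θ=296.3°: 7.0189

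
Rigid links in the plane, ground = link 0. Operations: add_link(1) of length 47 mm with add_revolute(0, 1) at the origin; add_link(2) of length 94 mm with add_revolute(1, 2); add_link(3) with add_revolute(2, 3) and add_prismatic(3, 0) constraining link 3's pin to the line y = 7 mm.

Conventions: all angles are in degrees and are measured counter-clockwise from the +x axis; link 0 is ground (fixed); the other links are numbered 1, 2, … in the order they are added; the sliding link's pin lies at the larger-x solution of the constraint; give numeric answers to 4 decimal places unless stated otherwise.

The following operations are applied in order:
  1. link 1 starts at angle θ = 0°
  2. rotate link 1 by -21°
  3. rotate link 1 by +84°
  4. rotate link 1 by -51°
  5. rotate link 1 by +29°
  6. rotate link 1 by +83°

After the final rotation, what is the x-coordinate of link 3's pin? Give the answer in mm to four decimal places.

geometry: r = 47 mm, L = 94 mm, e = 7 mm; θ starts at 0°
rotate link 1 by -21°: θ ← 0° -21° = -21°
rotate link 1 by +84°: θ ← -21° +84° = 63°
rotate link 1 by -51°: θ ← 63° -51° = 12°
rotate link 1 by +29°: θ ← 12° +29° = 41°
rotate link 1 by +83°: θ ← 41° +83° = 124°
crank pin P = (r cos θ, r sin θ) = (-26.282066, 38.964766)
h = r sin θ − e = 38.964766 − 7 = 31.964766
x = r cos θ + √(L² − h²) = -26.282066 + 88.398268 = 62.116201

62.1162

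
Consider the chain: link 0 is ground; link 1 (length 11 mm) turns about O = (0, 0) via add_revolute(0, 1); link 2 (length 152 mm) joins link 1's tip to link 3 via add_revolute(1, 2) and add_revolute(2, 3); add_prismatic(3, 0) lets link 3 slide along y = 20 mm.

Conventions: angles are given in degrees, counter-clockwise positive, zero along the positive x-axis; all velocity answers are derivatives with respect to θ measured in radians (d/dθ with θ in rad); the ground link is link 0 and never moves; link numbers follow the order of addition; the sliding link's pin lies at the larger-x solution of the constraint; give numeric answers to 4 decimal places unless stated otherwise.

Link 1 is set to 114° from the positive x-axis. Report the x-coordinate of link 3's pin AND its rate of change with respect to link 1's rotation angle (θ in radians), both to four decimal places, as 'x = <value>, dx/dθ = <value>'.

geometry: r = 11 mm, L = 152 mm, e = 20 mm
crank pin P = (r cos θ, r sin θ) = (-4.474103, 10.049000)
h = r sin θ − e = 10.049000 − 20 = -9.951000
x = r cos θ + √(L² − h²) = -4.474103 + 151.673919 = 147.199816
dx/dθ = −r sin θ − h·r cos θ/√(L² − h²) (θ in radians; h = -9.951000) = -10.342536

x = 147.1998, dx/dθ = -10.3425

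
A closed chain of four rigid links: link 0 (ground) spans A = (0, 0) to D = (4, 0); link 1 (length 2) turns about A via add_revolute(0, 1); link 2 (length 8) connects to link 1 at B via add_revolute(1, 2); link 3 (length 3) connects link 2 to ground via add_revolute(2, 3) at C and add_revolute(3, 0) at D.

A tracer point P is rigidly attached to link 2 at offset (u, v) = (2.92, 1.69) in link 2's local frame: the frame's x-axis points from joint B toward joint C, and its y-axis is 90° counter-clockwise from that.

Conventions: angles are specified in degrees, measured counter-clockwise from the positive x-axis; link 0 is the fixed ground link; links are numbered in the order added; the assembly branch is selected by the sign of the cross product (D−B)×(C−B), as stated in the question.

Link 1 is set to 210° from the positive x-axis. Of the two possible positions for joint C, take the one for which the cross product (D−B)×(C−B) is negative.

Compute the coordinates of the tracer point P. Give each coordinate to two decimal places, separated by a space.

A=(0,0), D=(4.00,0)
B = A + 2.00·(cos210°, sin210°) = (-1.7321, -1.0000)
|BD| = 5.8186
circle(B,8.00) ∩ circle(D,3.00): a=7.6355, h=2.3872
  candidates: C₊=(5.3796,2.6640) cross=13.890; C₋=(6.2001,-2.0395) cross=-13.890
  branch - wants cross < 0 → take C=(6.2001,-2.0395) (cross=-13.890)
ex = (C−B)/|BC| = (0.9915,-0.1299); ey = (0.1299,0.9915)
P = B + 2.92·ex + 1.69·ey = (1.3828,0.2963)

1.38 0.30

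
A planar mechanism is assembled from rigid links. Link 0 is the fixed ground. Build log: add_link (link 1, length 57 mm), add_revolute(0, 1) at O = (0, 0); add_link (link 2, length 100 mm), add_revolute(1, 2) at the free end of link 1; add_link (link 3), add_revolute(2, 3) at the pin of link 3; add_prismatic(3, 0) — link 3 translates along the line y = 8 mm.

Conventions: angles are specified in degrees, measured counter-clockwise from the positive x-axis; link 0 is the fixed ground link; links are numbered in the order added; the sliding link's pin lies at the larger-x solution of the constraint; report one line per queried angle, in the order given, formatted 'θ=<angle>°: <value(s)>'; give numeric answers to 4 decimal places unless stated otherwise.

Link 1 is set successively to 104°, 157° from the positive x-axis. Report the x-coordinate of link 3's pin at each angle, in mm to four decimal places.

geometry: r = 57 mm, L = 100 mm, e = 8 mm
θ=104°: crank pin P = (r cos θ, r sin θ) = (-13.789548, 55.306856)
θ=104°: h = r sin θ − e = 55.306856 − 8 = 47.306856
θ=104°: x = r cos θ + √(L² − h²) = -13.789548 + 88.102561 = 74.313013
θ=157°: crank pin P = (r cos θ, r sin θ) = (-52.468777, 22.271674)
θ=157°: h = r sin θ − e = 22.271674 − 8 = 14.271674
θ=157°: x = r cos θ + √(L² − h²) = -52.468777 + 98.976357 = 46.507581

θ=104°: 74.3130
θ=157°: 46.5076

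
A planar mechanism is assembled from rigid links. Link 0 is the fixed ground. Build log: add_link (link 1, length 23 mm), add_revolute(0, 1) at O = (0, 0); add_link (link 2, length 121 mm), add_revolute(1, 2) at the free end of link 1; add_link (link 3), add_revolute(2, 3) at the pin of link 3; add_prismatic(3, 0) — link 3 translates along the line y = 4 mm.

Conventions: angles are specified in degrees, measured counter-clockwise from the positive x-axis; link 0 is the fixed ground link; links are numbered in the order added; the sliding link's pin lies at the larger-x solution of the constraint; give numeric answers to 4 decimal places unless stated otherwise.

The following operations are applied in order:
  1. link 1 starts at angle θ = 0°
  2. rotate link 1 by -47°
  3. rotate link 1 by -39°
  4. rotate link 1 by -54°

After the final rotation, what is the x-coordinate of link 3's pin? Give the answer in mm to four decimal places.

geometry: r = 23 mm, L = 121 mm, e = 4 mm; θ starts at 0°
rotate link 1 by -47°: θ ← 0° -47° = -47°
rotate link 1 by -39°: θ ← -47° -39° = -86°
rotate link 1 by -54°: θ ← -86° -54° = -140°
crank pin P = (r cos θ, r sin θ) = (-17.619022, -14.784115)
h = r sin θ − e = -14.784115 − 4 = -18.784115
x = r cos θ + √(L² − h²) = -17.619022 + 119.533079 = 101.914057

101.9141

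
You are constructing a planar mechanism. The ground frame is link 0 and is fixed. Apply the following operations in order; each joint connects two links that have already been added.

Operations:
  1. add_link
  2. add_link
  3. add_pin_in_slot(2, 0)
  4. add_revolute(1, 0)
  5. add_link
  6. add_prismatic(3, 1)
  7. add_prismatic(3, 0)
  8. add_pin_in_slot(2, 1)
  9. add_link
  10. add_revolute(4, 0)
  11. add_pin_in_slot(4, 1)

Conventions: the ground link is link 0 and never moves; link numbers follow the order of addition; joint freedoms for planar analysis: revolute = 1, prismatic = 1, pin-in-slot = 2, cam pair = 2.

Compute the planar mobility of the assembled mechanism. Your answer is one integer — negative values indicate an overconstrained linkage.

link 0 = ground. State L|J1|J2 = 1|0|0
+link1  2|0|0
+link2  3|0|0
PS(2,0) f=2→J2  3|0|1
R(1,0) f=1→J1  3|1|1
+link3  4|1|1
P(3,1) f=1→J1  4|2|1
P(3,0) f=1→J1  4|3|1
PS(2,1) f=2→J2  4|3|2
+link4  5|3|2
R(4,0) f=1→J1  5|4|2
PS(4,1) f=2→J2  5|4|3
M = 3(5−1)−2·4−3 = 12−8−3 = 1

M = 1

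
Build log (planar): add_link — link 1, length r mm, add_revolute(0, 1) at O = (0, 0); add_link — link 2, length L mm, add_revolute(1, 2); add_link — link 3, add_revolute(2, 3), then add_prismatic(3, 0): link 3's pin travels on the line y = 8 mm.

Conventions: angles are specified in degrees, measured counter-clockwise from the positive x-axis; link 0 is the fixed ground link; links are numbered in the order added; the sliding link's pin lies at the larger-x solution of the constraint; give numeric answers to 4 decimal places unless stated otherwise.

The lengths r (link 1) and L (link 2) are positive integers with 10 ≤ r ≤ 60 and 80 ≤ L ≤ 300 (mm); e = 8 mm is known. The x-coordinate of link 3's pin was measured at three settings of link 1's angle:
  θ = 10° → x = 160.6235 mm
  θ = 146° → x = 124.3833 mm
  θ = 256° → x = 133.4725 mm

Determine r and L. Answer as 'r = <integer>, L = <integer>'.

constraint per measurement: (x − r cos θ)² + (r sin θ − e)² = L²
subtracting the θ₁ and θ₂ equations cancels the r² and L² terms:
r = (x₁² − x₂²) / (2[(x₁cos θ₁ + e sin θ₁) − (x₂cos θ₂ + e sin θ₂)]) = 20.0000 → r = 20
L² = (x₁ − r cos θ₁)² + (r sin θ₁ − e)² = 19881.0106 → L = 141.0000 → L = 141
check at θ₃=256°: x = 133.4725 (printed 133.4725) ✓

r = 20, L = 141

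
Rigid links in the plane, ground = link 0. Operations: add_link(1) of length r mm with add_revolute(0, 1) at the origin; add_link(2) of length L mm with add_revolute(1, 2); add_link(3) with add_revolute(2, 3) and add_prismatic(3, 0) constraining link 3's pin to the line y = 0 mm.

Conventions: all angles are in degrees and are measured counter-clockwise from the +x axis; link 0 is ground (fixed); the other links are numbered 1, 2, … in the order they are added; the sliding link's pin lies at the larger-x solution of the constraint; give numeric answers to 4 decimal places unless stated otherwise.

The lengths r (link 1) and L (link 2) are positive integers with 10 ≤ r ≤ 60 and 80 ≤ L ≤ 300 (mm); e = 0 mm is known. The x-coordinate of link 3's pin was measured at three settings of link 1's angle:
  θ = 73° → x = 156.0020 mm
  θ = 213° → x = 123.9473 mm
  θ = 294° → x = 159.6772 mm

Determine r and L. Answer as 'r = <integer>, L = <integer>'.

constraint per measurement: (x − r cos θ)² + (r sin θ − e)² = L²
subtracting the θ₁ and θ₂ equations cancels the r² and L² terms:
r = (x₁² − x₂²) / (2[(x₁cos θ₁ + e sin θ₁) − (x₂cos θ₂ + e sin θ₂)]) = 30.0000 → r = 30
L² = (x₁ − r cos θ₁)² + (r sin θ₁ − e)² = 22499.9898 → L = 150.0000 → L = 150
check at θ₃=294°: x = 159.6772 (printed 159.6772) ✓

r = 30, L = 150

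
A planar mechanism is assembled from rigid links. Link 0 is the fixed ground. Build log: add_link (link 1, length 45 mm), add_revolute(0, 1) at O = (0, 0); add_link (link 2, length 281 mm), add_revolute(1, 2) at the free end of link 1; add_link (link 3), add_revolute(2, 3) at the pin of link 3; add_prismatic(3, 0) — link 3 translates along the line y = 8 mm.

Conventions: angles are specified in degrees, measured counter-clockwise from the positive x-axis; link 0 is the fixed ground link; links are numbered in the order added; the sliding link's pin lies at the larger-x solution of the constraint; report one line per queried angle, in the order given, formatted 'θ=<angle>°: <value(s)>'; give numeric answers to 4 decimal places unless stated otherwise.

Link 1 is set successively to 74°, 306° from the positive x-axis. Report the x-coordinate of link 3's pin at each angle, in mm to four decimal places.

geometry: r = 45 mm, L = 281 mm, e = 8 mm
θ=74°: crank pin P = (r cos θ, r sin θ) = (12.403681, 43.256776)
θ=74°: h = r sin θ − e = 43.256776 − 8 = 35.256776
θ=74°: x = r cos θ + √(L² − h²) = 12.403681 + 278.779411 = 291.183092
θ=306°: crank pin P = (r cos θ, r sin θ) = (26.450336, -36.405765)
θ=306°: h = r sin θ − e = -36.405765 − 8 = -44.405765
θ=306°: x = r cos θ + √(L² − h²) = 26.450336 + 277.469148 = 303.919484

θ=74°: 291.1831
θ=306°: 303.9195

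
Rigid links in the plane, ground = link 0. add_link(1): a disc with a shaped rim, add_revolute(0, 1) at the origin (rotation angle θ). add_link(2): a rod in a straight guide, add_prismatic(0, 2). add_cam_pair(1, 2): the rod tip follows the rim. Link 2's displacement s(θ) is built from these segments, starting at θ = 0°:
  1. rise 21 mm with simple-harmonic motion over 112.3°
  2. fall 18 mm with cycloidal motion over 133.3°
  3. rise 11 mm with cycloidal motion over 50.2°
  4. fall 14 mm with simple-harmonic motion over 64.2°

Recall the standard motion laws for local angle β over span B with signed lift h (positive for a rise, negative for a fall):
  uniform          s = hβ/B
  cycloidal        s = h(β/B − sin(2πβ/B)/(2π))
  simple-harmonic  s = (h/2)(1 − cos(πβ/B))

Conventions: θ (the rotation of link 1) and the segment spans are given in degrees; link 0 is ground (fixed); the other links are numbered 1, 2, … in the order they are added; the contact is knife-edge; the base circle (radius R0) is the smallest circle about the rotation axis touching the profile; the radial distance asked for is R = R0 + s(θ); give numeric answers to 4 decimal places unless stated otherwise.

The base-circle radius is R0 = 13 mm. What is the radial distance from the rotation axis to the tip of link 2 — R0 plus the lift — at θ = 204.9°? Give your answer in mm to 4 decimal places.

segment 1 (0° to 112.3°, simple-harmonic, h = 21) is passed completely: s = 0.0000 + (21) = 21.0000
θ = 204.9° falls in segment 2 (112.3° to 245.6°, cycloidal, h = -18): β = 204.9 − 112.3 = 92.6°, B = 133.3°; Δs = -18·(0.6947 − sin(2π·0.6947)/(2π)) = -15.1976; s = 21.0000 − 15.1976 = 5.8024
R = R0 + s = 13 + 5.8024 = 18.8024

18.8024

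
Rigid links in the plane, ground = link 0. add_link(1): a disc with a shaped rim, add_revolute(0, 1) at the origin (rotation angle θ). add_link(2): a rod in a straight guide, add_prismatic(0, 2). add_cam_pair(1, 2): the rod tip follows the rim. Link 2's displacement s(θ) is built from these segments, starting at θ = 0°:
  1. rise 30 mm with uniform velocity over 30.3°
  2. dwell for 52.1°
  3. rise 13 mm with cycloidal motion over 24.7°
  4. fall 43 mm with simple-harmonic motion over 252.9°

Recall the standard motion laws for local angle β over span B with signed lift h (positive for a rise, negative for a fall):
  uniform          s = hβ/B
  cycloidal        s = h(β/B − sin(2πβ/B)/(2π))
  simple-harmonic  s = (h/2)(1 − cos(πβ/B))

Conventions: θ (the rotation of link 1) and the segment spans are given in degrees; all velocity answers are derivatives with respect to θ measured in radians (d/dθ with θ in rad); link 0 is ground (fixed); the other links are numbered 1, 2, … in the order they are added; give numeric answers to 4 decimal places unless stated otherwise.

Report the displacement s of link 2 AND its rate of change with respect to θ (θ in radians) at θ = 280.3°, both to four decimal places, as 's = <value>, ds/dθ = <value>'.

segment 1 (0° to 30.3°, uniform, h = 30) is passed completely: s = 0.0000 + (30) = 30.0000
segment 2 (30.3° to 82.4°, dwell): s unchanged at 30.0000
segment 3 (82.4° to 107.1°, cycloidal, h = 13) is passed completely: s = 30.0000 + (13) = 43.0000
θ = 280.3° falls in segment 4 (107.1° to 360°, simple-harmonic, h = -43): β = 280.3 − 107.1 = 173.2°, B = 252.9°; Δs = -43/2·(1 − cos(π·0.6849)) = -33.2958; s = 43.0000 − 33.2958 = 9.7042
velocity in seg [107.1°–360°] (simple-harmonic), θ in radians: β = 173.2° = 3.0229 rad, B = 252.9° = 4.4139 rad; ds/dθ = (πh/(2B)) sin(πβ/B) = (π·(-43)/(2·4.4139)) sin(π·0.6849) = -12.793743 mm/rad

s = 9.7042, ds/dθ = -12.7937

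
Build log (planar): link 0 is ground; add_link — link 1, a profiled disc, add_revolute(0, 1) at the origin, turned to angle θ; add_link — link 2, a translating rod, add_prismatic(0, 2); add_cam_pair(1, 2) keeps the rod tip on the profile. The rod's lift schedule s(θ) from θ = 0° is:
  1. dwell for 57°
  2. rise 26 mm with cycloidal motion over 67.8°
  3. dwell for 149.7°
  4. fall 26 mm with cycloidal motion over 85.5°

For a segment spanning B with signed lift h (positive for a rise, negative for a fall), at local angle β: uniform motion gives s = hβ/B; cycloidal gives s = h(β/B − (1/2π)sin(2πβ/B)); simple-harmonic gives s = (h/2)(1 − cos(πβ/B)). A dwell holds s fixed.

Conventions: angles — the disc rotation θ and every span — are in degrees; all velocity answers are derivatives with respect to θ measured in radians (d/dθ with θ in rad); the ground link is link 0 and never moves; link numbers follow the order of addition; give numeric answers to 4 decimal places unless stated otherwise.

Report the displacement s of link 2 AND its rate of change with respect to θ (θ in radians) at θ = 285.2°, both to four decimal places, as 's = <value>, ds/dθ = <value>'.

seg 1 [0°–57°] dwell: s stays 0.0000
seg 2 [57°–124.8°] cycloidal, h=26: full span → s += 26 → s = 26.0000
seg 3 [124.8°–274.5°] dwell: s stays 26.0000
seg 4 [274.5°–360°] cycloidal, h=-26: θ=285.2° here. β=10.7, B=85.5. -26·(0.1251 − sin(2π·0.1251)/(2π)) = -0.3251 → s = 25.6749
velocity in seg [274.5°–360°] (cycloidal), θ in radians: β = 10.7° = 0.1868 rad, B = 85.5° = 1.4923 rad; ds/dθ = (h/B)(1 − cos(2πβ/B)) = ((-26)/1.4923)(1 − cos(2π·0.1251)) = -5.114482 mm/rad

s = 25.6749, ds/dθ = -5.1145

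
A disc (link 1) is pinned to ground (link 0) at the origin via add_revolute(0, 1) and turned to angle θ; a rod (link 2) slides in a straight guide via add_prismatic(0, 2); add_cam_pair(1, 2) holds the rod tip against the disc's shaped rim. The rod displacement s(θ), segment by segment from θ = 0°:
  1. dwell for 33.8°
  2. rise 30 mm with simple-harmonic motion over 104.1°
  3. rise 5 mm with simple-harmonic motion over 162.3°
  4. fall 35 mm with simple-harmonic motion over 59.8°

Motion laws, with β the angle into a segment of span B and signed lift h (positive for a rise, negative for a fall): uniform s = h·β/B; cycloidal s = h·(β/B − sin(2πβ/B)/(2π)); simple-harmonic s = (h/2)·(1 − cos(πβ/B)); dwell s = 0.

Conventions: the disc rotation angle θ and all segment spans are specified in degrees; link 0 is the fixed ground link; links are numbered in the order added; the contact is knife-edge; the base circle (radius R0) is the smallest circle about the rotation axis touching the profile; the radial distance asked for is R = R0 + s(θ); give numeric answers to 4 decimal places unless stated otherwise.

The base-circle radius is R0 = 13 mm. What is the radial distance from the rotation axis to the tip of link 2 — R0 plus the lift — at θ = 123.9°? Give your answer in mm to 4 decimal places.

segment 1 (0° to 33.8°, dwell): s unchanged at 0.0000
θ = 123.9° falls in segment 2 (33.8° to 137.9°, simple-harmonic, h = 30): β = 123.9 − 33.8 = 90.1°, B = 104.1°; Δs = 30/2·(1 − cos(π·0.8655)) = 28.6810; s = 0.0000 + 28.6810 = 28.6810
R = R0 + s = 13 + 28.6810 = 41.6810

41.6810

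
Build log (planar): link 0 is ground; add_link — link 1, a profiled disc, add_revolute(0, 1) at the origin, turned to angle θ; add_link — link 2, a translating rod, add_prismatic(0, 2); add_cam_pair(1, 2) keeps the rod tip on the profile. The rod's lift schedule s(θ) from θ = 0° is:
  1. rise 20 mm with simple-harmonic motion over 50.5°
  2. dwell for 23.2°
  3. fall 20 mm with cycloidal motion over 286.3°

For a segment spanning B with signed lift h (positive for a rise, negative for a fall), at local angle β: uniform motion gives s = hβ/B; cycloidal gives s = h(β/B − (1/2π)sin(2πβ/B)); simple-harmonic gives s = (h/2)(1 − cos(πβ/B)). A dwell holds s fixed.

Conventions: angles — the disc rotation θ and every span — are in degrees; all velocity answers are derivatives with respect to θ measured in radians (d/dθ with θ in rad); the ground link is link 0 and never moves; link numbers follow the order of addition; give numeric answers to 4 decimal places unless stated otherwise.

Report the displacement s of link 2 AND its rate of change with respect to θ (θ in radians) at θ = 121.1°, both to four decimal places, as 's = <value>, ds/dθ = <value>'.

seg 1 [0°–50.5°] simple-harmonic, h=20: full span → s += 20 → s = 20.0000
seg 2 [50.5°–73.7°] dwell: s stays 20.0000
seg 3 [73.7°–360°] cycloidal, h=-20: θ=121.1° here. β=47.4, B=286.3. -20·(0.1656 − sin(2π·0.1656)/(2π)) = -0.5657 → s = 19.4343
velocity in seg [73.7°–360°] (cycloidal), θ in radians: β = 47.4° = 0.8273 rad, B = 286.3° = 4.9969 rad; ds/dθ = (h/B)(1 − cos(2πβ/B)) = ((-20)/4.9969)(1 − cos(2π·0.1656)) = -1.977209 mm/rad

s = 19.4343, ds/dθ = -1.9772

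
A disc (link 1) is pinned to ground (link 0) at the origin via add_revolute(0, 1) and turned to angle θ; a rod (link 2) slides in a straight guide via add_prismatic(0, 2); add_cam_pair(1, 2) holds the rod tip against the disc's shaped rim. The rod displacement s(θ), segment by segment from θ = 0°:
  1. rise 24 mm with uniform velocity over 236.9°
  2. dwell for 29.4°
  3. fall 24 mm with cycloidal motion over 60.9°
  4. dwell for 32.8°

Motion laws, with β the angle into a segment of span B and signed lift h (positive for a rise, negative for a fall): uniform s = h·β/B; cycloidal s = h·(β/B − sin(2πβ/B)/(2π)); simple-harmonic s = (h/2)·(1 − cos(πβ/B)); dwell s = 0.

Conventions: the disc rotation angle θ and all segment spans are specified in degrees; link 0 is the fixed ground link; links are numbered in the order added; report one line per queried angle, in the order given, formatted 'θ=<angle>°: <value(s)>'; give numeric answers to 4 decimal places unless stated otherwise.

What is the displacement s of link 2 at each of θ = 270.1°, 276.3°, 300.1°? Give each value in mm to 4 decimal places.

segment 1 (0° to 236.9°, uniform, h = 24) is passed completely: s = 0.0000 + (24) = 24.0000
segment 2 (236.9° to 266.3°, dwell): s unchanged at 24.0000
θ = 270.1° falls in segment 3 (266.3° to 327.2°, cycloidal, h = -24): β = 270.1 − 266.3 = 3.8°, B = 60.9°; Δs = -24·(0.0624 − sin(2π·0.0624)/(2π)) = -0.0381; s = 24.0000 − 0.0381 = 23.9619
θ = 276.3° falls in segment 3 (266.3° to 327.2°, cycloidal, h = -24): β = 276.3 − 266.3 = 10°, B = 60.9°; Δs = -24·(0.1642 − sin(2π·0.1642)/(2π)) = -0.6629; s = 24.0000 − 0.6629 = 23.3371
θ = 300.1° falls in segment 3 (266.3° to 327.2°, cycloidal, h = -24): β = 300.1 − 266.3 = 33.8°, B = 60.9°; Δs = -24·(0.5550 − sin(2π·0.5550)/(2π)) = -14.6143; s = 24.0000 − 14.6143 = 9.3857

θ=270.1°: 23.9619
θ=276.3°: 23.3371
θ=300.1°: 9.3857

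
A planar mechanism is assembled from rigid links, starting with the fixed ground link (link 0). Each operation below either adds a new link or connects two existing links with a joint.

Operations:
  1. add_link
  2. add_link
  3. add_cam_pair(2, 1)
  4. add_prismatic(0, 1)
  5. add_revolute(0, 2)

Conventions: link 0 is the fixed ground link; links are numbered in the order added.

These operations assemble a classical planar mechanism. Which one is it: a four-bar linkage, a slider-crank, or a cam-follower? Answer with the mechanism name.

links: 3 (incl. ground); joints: 1 revolute, 1 prismatic, 1 higher (cam) pair, forming one closed loop
3 links, revolute + prismatic + higher pair in one loop → cam-follower

cam-follower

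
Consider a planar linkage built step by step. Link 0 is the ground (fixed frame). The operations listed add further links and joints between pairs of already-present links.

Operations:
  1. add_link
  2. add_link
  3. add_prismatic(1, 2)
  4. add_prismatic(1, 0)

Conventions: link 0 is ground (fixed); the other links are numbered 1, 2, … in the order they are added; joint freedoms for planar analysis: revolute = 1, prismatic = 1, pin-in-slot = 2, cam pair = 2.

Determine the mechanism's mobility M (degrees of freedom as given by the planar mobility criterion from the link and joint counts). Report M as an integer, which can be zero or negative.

link 0 = ground. State L|J1|J2 = 1|0|0
+link1  2|0|0
+link2  3|0|0
P(1,2) f=1→J1  3|1|0
P(1,0) f=1→J1  3|2|0
M = 3(3−1)−2·2−0 = 6−4−0 = 2

M = 2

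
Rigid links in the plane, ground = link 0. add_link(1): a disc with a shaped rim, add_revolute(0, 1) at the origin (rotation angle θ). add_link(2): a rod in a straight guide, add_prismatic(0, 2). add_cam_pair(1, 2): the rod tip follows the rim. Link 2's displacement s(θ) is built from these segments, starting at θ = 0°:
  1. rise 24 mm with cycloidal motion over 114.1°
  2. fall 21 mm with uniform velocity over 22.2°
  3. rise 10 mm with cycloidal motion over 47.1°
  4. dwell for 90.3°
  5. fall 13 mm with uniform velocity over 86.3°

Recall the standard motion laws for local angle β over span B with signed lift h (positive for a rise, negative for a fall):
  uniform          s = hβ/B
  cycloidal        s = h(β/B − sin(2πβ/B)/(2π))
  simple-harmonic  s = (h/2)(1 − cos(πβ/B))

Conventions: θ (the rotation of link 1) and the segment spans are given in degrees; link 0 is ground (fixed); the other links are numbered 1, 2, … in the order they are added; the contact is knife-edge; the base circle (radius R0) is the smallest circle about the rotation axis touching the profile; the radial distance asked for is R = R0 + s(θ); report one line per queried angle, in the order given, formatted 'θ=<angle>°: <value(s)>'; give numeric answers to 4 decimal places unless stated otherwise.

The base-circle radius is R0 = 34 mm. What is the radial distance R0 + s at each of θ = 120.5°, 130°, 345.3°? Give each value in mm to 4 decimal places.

segment 1 (0° to 114.1°, cycloidal, h = 24) is passed completely: s = 0.0000 + (24) = 24.0000
θ = 120.5° falls in segment 2 (114.1° to 136.3°, uniform, h = -21): β = 120.5 − 114.1 = 6.4°, B = 22.2°; Δs = -21·6.4/22.2 = -6.0541; s = 24.0000 − 6.0541 = 17.9459
θ = 130° falls in segment 2 (114.1° to 136.3°, uniform, h = -21): β = 130 − 114.1 = 15.9°, B = 22.2°; Δs = -21·15.9/22.2 = -15.0405; s = 24.0000 − 15.0405 = 8.9595
segment 2 (114.1° to 136.3°, uniform, h = -21) is passed completely: s = 24.0000 + (-21) = 3.0000
segment 3 (136.3° to 183.4°, cycloidal, h = 10) is passed completely: s = 3.0000 + (10) = 13.0000
segment 4 (183.4° to 273.7°, dwell): s unchanged at 13.0000
θ = 345.3° falls in segment 5 (273.7° to 360°, uniform, h = -13): β = 345.3 − 273.7 = 71.6°, B = 86.3°; Δs = -13·71.6/86.3 = -10.7856; s = 13.0000 − 10.7856 = 2.2144
θ=120.5°: R = R0 + s = 34 + 17.9459 = 51.9459
θ=130°: R = R0 + s = 34 + 8.9595 = 42.9595
θ=345.3°: R = R0 + s = 34 + 2.2144 = 36.2144

θ=120.5°: 51.9459
θ=130°: 42.9595
θ=345.3°: 36.2144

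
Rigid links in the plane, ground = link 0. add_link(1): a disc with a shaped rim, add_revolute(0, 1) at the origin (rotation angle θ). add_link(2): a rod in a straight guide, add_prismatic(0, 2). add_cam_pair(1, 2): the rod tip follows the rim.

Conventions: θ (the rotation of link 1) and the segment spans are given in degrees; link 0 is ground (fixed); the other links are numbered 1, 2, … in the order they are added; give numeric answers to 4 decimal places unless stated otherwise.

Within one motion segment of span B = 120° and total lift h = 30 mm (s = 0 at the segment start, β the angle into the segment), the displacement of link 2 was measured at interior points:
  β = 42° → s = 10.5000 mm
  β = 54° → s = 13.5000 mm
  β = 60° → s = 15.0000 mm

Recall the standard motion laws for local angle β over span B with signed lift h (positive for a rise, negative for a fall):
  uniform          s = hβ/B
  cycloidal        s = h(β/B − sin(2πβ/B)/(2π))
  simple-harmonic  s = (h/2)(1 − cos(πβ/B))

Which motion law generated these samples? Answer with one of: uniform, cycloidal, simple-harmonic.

candidates at β/B = r: uniform s = h·r (linear in β); cycloidal s = h·(r − sin(2πr)/(2π)); simple-harmonic s = (h/2)(1 − cos(πr))
β=42°: printed 10.5000 | uniform 10.5000, cycloidal 6.6372, simple-harmonic 8.1901
β=54°: printed 13.5000 | uniform 13.5000, cycloidal 12.0246, simple-harmonic 12.6535
β=60°: printed 15.0000 | uniform 15.0000, cycloidal 15.0000, simple-harmonic 15.0000
only one law matches every sample → uniform

uniform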